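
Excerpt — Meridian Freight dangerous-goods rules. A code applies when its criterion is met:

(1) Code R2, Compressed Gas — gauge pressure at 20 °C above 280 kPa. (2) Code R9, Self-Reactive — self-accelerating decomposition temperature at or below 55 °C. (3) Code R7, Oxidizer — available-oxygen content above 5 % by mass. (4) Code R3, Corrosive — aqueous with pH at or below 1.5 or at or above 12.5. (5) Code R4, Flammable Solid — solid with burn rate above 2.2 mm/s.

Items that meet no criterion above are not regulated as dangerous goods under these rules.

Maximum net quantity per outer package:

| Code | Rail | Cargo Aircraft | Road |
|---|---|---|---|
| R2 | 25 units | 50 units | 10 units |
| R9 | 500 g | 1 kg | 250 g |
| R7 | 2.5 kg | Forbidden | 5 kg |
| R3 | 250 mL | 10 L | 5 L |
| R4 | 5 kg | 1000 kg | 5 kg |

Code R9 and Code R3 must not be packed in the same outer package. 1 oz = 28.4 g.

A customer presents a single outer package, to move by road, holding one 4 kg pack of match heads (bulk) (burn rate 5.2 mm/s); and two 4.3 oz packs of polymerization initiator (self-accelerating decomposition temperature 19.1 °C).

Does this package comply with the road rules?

Burn rate 5.2 mm/s meets the Code R4 criterion (Flammable Solid), so the match heads (bulk) are Code R4.
Polymerization initiator: self-accelerating decomposition temperature 19.1 °C ≤ 55 °C → Code R9 (Self-Reactive).
Code R9 quantity: two 4.3 oz packs = 244.24 g.
That is within the Code R9 road limit of 250 g.
Code R4 quantity: 4 kg.
4 kg ≤ 5 kg (road limit, Code R4) — within limit.
The segregation rule (Code R9 with Code R3) does not apply to Code R9 with Code R4.
Every hazard code is within its road limit and no segregation rule is violated.

Yes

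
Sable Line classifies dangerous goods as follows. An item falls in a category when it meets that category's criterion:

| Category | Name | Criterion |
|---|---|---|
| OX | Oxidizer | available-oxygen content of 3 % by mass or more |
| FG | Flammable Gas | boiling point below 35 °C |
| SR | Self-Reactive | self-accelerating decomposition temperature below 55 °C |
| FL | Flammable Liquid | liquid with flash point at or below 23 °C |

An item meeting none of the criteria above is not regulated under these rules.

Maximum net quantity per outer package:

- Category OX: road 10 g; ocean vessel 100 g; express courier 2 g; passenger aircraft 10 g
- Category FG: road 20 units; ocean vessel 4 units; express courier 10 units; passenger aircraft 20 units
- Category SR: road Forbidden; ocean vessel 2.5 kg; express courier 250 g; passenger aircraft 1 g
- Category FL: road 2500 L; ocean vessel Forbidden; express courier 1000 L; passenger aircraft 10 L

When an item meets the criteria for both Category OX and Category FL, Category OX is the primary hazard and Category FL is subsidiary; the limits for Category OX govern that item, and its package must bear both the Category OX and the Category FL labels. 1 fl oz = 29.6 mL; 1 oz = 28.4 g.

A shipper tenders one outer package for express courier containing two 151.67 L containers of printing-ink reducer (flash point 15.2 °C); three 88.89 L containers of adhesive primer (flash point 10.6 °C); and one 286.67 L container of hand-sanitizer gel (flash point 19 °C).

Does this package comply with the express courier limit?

The printing-ink reducer has flash point 15.2 °C, which is ≤ 23 °C, so it is Category FL (Flammable Liquid).
Adhesive primer: flash point 10.6 °C ≤ 23 °C → Category FL (Flammable Liquid).
Hand-sanitizer gel: flash point 19 °C ≤ 23 °C → Category FL (Flammable Liquid).
Category FL net quantity: (two 151.67 L containers = 303.34 L) + (three 88.89 L containers = 266.67 L) + 286.67 L = 856.68 L.
856.68 L ≤ 1000 L (express courier limit, Category FL) — within limit.

Yes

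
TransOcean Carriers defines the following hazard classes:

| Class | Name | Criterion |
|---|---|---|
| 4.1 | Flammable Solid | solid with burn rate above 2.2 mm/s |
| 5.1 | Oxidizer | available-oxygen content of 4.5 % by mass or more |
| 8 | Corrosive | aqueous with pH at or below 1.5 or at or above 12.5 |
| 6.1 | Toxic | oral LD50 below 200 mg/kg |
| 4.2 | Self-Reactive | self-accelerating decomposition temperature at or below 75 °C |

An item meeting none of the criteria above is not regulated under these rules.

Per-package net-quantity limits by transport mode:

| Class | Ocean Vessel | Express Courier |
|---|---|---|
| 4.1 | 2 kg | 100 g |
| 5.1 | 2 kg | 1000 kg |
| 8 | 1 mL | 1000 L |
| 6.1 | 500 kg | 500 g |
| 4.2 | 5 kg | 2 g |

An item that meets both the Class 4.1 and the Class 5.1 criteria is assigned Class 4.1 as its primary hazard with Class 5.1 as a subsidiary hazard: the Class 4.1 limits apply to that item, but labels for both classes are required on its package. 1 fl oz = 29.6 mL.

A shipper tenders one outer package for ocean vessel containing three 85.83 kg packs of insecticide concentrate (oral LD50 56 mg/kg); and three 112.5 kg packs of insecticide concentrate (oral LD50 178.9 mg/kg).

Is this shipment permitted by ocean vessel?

No

Insecticide concentrate: oral LD50 56 mg/kg < 200 mg/kg → Class 6.1 (Toxic).
The insecticide concentrate has oral LD50 178.9 mg/kg, which is < 200 mg/kg, so it is Class 6.1 (Toxic).
Class 6.1 net quantity: (three 85.83 kg packs = 257.49 kg) + (three 112.5 kg packs = 337.5 kg) = 594.99 kg.
That exceeds the Class 6.1 ocean vessel limit of 500 kg.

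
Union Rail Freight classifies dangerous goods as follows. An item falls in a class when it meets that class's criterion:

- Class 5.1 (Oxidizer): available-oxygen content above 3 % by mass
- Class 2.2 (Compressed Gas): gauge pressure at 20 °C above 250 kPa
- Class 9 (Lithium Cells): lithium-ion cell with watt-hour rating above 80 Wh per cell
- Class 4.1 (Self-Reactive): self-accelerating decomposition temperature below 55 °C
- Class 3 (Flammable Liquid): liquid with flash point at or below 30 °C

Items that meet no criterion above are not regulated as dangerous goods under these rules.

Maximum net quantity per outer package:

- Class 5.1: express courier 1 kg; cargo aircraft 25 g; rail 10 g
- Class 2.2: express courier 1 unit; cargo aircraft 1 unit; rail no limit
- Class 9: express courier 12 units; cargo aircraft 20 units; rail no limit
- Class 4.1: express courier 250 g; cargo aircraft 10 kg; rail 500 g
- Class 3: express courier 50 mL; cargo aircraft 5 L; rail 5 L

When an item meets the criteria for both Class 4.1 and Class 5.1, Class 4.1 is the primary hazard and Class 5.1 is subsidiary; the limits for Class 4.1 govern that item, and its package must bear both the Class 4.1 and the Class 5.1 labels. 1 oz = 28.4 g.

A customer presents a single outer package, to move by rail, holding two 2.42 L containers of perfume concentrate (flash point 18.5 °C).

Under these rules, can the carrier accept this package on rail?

Yes

Flash point 18.5 °C meets the Class 3 criterion (Flammable Liquid), so the perfume concentrate is Class 3.
Class 3 quantity: two 2.42 L containers = 4.84 L.
4.84 L ≤ 5 L (rail limit, Class 3) — within limit.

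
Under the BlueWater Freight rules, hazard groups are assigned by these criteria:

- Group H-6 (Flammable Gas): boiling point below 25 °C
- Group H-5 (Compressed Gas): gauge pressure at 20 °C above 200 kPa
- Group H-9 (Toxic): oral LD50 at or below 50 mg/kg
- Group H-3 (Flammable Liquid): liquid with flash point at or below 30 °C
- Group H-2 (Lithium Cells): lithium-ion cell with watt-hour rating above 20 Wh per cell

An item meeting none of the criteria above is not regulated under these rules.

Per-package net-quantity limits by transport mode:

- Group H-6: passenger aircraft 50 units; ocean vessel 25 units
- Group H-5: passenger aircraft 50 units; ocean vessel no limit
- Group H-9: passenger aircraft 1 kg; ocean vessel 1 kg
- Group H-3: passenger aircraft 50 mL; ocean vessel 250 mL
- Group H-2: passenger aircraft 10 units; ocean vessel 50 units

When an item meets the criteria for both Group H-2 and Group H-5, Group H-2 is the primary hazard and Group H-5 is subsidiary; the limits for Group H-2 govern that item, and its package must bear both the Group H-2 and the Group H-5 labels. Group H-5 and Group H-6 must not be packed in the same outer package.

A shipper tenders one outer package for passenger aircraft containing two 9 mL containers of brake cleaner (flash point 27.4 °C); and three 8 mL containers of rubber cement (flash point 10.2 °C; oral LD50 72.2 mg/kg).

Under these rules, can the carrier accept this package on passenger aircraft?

The brake cleaner has flash point 27.4 °C, which is ≤ 30 °C, so it is Group H-3 (Flammable Liquid).
Rubber cement: flash point 10.2 °C ≤ 30 °C → Group H-3 (Flammable Liquid).
Group H-3 net quantity: (two 9 mL containers = 18 mL) + (three 8 mL containers = 24 mL) = 42 mL.
That is within the Group H-3 passenger aircraft limit of 50 mL.

Yes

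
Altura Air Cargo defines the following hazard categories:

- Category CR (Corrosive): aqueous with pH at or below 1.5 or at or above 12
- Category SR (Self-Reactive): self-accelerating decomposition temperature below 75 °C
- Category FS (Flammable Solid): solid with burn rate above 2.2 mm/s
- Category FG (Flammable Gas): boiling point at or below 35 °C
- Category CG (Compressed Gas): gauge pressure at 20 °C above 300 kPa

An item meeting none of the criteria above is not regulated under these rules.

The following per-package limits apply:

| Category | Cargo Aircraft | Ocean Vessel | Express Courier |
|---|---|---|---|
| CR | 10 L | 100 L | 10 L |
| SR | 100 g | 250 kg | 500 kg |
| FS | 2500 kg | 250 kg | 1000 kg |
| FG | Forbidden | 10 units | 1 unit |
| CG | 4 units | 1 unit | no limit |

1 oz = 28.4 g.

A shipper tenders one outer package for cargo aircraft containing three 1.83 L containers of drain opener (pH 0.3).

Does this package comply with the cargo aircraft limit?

Yes

Drain opener: pH 0.3 ≤ 1.5 → Category CR (Corrosive).
Category CR quantity: three 1.83 L containers = 5.49 L.
5.49 L is within the cargo aircraft limit of 10 L for Category CR.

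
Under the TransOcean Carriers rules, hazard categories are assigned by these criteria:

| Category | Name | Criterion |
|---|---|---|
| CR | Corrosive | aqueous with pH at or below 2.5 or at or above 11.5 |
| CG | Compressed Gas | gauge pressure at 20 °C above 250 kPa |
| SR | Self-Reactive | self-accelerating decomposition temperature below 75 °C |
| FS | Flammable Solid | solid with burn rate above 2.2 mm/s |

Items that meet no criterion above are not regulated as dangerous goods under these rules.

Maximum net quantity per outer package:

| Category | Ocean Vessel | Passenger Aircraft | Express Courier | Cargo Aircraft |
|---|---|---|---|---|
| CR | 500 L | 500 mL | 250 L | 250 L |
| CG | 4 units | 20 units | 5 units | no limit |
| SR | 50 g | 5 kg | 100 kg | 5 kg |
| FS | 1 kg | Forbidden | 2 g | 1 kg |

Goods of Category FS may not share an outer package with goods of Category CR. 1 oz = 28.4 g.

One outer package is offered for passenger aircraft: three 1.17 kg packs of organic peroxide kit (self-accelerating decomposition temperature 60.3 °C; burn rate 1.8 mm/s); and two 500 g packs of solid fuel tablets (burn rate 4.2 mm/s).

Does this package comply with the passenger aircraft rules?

No

With self-accelerating decomposition temperature 60.3 °C (< 75 °C), the organic peroxide kit falls in Category SR.
Solid fuel tablets: burn rate 4.2 mm/s > 2.2 mm/s → Category FS (Flammable Solid).
Category FS quantity: two 500 g packs = 1 kg.
By passenger aircraft, Category FS is Forbidden regardless of quantity.
Category SR quantity: three 1.17 kg packs = 3.51 kg.
That is within the Category SR passenger aircraft limit of 5 kg.
The segregation rule (Category FS with Category CR) does not apply to Category FS with Category SR.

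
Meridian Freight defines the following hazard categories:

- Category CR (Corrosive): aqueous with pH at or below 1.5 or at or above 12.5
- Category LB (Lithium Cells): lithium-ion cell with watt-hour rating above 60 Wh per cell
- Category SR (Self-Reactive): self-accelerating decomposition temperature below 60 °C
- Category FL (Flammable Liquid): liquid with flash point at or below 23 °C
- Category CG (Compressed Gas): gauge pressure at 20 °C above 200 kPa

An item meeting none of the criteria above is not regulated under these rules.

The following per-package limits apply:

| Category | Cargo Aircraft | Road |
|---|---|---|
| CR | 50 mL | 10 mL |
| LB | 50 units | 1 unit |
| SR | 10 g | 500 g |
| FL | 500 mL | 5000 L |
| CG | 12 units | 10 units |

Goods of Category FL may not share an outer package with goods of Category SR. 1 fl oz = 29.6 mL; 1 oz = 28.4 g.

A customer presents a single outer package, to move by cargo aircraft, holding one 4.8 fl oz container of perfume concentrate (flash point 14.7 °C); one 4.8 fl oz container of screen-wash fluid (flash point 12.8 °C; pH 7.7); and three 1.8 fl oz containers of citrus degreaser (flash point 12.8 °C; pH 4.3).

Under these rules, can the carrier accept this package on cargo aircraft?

With flash point 14.7 °C (≤ 23 °C), the perfume concentrate falls in Category FL.
With flash point 12.8 °C (≤ 23 °C), the screen-wash fluid falls in Category FL.
Citrus degreaser: flash point 12.8 °C ≤ 23 °C → Category FL (Flammable Liquid).
Total Category FL: (one 4.8 fl oz container = 142.08 mL) + (one 4.8 fl oz container = 142.08 mL) + (three 1.8 fl oz containers = 159.84 mL) = 444 mL.
444 mL is within the cargo aircraft limit of 500 mL for Category FL.

Yes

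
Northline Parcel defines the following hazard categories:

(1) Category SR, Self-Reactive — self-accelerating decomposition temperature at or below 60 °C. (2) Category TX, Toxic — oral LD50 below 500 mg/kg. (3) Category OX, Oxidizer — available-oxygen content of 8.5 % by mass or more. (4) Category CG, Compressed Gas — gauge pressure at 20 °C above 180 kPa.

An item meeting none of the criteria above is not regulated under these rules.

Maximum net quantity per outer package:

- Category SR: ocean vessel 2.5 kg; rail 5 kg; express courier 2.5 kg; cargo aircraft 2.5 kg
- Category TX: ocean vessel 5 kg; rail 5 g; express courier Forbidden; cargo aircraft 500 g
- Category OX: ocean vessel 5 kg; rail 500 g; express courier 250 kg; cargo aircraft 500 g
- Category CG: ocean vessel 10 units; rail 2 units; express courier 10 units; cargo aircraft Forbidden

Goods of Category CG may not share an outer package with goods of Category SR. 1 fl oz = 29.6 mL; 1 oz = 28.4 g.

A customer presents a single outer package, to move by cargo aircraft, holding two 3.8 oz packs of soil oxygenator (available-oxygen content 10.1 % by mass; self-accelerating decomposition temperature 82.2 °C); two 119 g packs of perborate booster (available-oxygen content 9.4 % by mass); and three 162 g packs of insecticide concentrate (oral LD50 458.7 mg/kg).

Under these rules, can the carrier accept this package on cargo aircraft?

Available-oxygen content 10.1 % by mass meets the Category OX criterion (Oxidizer), so the soil oxygenator is Category OX.
Perborate booster: available-oxygen content 9.4 % by mass ≥ 8.5 % by mass → Category OX (Oxidizer).
Oral LD50 458.7 mg/kg meets the Category TX criterion (Toxic), so the insecticide concentrate is Category TX.
Category OX net quantity: (two 3.8 oz packs = 215.84 g) + (two 119 g packs = 238 g) = 453.84 g.
453.84 g is within the cargo aircraft limit of 500 g for Category OX.
Category TX quantity: three 162 g packs = 486 g.
That is within the Category TX cargo aircraft limit of 500 g.
The segregation rule (Category CG with Category SR) does not apply to Category OX with Category TX.
Every hazard category is within its cargo aircraft limit and no segregation rule is violated.

Yes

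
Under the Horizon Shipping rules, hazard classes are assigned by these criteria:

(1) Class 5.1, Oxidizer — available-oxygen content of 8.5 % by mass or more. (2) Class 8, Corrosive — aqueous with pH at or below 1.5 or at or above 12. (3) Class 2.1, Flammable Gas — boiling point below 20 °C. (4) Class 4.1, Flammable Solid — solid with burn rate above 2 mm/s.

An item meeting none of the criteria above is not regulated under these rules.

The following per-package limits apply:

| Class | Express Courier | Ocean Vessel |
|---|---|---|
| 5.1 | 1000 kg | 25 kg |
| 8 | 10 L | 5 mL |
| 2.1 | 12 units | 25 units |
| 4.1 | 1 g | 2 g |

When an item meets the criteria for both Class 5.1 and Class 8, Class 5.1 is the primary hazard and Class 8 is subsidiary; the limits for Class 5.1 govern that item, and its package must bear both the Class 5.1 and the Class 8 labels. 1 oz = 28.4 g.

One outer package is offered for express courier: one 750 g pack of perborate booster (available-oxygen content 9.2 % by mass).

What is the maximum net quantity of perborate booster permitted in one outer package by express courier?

1000 kg

The perborate booster has available-oxygen content 9.2 % by mass, which is ≥ 8.5 % by mass, so it is Class 5.1 (Oxidizer).
The express courier limit for Class 5.1 is 1000 kg.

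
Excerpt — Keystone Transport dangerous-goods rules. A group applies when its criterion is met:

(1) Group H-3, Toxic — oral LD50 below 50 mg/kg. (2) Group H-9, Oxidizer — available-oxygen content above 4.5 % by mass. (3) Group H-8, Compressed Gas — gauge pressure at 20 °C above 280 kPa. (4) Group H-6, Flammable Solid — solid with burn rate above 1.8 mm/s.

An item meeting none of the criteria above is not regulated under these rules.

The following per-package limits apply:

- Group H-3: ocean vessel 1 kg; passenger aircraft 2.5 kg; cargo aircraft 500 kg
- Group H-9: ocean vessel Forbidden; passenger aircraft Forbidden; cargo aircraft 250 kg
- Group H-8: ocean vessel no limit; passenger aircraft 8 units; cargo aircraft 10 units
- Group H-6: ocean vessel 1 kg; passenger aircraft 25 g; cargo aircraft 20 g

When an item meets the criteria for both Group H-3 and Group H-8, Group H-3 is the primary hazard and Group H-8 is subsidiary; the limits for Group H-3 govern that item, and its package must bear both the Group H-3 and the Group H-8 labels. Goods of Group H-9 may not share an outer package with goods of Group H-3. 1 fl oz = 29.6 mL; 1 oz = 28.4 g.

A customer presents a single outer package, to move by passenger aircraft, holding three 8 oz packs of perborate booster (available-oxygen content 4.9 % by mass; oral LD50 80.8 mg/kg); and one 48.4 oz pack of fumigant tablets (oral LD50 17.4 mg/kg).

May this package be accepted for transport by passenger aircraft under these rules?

No

Perborate booster: available-oxygen content 4.9 % by mass > 4.5 % by mass → Group H-9 (Oxidizer).
Oral LD50 17.4 mg/kg meets the Group H-3 criterion (Toxic), so the fumigant tablets are Group H-3.
Group H-9 quantity: three 8 oz packs = 681.6 g.
Group H-9 is Forbidden by passenger aircraft.
Group H-3 quantity: one 48.4 oz pack = 1374.56 g.
1374.56 g ≤ 2.5 kg (passenger aircraft limit, Group H-3) — within limit.
Group H-9 and Group H-3 may not share an outer package.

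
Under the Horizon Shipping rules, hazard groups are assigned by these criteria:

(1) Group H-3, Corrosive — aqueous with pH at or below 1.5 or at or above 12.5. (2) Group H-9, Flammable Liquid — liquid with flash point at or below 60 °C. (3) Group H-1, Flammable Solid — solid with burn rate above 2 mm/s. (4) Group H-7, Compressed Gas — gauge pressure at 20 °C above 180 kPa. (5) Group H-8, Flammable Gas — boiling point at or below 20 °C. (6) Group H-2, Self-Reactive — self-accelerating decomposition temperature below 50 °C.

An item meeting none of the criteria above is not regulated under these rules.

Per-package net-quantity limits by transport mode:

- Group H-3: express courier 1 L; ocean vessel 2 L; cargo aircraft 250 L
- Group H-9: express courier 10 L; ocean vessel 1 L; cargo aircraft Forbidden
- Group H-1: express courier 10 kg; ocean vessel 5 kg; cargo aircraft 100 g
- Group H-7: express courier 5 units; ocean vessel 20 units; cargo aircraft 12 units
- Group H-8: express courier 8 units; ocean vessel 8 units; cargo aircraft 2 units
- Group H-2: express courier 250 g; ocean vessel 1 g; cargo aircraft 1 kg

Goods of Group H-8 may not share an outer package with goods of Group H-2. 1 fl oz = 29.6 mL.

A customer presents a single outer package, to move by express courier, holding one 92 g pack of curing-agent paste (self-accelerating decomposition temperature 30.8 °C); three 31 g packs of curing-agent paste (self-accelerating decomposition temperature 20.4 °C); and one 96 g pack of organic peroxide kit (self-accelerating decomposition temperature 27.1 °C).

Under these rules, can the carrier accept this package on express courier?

No

Curing-agent paste: self-accelerating decomposition temperature 30.8 °C < 50 °C → Group H-2 (Self-Reactive).
Self-accelerating decomposition temperature 20.4 °C meets the Group H-2 criterion (Self-Reactive), so the curing-agent paste is Group H-2.
With self-accelerating decomposition temperature 27.1 °C (< 50 °C), the organic peroxide kit falls in Group H-2.
Group H-2 net quantity: 92 g + (three 31 g packs = 93 g) + 96 g = 281 g.
That exceeds the Group H-2 express courier limit of 250 g.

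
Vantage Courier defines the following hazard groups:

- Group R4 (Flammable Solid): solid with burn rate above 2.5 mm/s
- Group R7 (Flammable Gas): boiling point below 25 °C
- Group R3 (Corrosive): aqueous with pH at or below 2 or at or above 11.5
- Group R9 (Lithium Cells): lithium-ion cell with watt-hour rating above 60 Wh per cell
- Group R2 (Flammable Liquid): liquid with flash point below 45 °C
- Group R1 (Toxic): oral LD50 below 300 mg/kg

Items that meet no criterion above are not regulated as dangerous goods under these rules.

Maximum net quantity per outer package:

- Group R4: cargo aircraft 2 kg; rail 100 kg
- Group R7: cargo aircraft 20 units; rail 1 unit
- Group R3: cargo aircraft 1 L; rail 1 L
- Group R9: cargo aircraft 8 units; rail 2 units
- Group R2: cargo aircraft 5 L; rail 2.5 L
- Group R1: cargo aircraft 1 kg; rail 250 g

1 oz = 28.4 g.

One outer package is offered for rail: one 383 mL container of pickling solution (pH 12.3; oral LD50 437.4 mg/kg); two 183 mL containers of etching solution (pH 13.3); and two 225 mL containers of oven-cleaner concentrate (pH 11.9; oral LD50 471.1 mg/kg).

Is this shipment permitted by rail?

No

With pH 12.3 (≥ 11.5), the pickling solution falls in Group R3.
The etching solution has pH 13.3, which is ≥ 11.5, so it is Group R3 (Corrosive).
The oven-cleaner concentrate has pH 11.9, which is ≥ 11.5, so it is Group R3 (Corrosive).
Group R3 net quantity: 383 mL + (two 183 mL containers = 366 mL) + (two 225 mL containers = 450 mL) = 1.199 L.
That exceeds the Group R3 rail limit of 1 L.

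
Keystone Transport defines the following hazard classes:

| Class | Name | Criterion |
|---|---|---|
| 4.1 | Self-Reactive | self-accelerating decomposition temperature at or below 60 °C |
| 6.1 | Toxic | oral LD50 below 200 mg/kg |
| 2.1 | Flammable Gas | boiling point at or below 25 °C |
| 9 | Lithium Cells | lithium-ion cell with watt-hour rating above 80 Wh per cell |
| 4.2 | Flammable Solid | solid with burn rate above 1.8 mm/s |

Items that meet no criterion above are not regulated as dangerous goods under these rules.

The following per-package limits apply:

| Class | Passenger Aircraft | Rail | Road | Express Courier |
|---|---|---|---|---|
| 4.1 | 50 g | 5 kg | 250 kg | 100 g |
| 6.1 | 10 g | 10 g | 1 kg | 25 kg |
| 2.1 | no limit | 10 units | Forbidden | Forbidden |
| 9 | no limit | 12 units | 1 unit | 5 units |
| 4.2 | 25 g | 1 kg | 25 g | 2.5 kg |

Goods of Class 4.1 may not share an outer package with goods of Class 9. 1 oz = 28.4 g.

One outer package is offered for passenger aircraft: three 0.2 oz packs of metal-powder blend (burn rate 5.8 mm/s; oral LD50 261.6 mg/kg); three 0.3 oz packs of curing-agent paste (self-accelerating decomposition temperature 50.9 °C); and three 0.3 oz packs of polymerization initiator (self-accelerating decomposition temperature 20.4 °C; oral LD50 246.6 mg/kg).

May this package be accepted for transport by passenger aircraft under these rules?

With burn rate 5.8 mm/s (> 1.8 mm/s), the metal-powder blend falls in Class 4.2.
Curing-agent paste: self-accelerating decomposition temperature 50.9 °C ≤ 60 °C → Class 4.1 (Self-Reactive).
The polymerization initiator has self-accelerating decomposition temperature 20.4 °C, which is ≤ 60 °C, so it is Class 4.1 (Self-Reactive).
Total Class 4.1: (three 0.3 oz packs = 25.56 g) + (three 0.3 oz packs = 25.56 g) = 51.12 g.
51.12 g > 50 g (passenger aircraft limit, Class 4.1) — over the limit.
Class 4.2 quantity: three 0.2 oz packs = 17.04 g.
17.04 g is within the passenger aircraft limit of 25 g for Class 4.2.
The segregation rule (Class 4.1 with Class 9) does not apply to Class 4.1 with Class 4.2.

No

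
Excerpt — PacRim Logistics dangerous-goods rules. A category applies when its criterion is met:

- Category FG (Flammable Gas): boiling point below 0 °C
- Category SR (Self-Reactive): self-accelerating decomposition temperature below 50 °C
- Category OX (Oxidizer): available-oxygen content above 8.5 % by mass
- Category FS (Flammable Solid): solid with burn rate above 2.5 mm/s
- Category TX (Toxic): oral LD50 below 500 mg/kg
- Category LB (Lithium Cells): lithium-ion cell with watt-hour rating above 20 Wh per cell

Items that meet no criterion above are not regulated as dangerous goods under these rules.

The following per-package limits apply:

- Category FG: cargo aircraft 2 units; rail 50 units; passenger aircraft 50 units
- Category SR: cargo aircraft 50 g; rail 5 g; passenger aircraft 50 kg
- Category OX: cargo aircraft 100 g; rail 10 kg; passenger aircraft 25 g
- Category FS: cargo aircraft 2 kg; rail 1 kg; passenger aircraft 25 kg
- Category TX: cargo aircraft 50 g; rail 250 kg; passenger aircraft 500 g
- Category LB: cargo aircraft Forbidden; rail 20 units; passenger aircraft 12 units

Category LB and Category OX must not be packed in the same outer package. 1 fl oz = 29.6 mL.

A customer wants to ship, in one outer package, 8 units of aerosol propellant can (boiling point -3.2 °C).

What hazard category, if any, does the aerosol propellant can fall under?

Category FG

Boiling point -3.2 °C meets the Category FG criterion (Flammable Gas), so the aerosol propellant can is Category FG.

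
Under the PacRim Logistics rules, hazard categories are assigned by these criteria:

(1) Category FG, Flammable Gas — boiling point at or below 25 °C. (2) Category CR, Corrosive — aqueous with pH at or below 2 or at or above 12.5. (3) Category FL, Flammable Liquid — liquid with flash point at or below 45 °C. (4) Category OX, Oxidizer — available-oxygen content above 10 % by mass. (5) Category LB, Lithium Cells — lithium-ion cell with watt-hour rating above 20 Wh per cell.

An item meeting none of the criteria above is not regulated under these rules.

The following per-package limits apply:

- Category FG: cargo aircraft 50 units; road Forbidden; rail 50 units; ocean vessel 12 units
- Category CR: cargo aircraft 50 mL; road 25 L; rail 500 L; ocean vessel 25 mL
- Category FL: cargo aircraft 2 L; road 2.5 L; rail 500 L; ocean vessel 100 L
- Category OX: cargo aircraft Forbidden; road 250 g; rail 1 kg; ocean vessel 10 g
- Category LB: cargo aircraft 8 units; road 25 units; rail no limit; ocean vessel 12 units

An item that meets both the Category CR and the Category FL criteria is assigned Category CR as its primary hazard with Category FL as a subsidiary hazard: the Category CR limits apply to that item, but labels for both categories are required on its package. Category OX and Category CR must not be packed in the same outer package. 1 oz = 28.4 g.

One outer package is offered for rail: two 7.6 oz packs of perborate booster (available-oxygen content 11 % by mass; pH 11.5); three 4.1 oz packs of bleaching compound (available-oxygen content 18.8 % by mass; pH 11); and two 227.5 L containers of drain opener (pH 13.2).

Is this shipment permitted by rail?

No

The perborate booster has available-oxygen content 11 % by mass, which is > 10 % by mass, so it is Category OX (Oxidizer).
With available-oxygen content 18.8 % by mass (> 10 % by mass), the bleaching compound falls in Category OX.
The drain opener has pH 13.2, which is ≥ 12.5, so it is Category CR (Corrosive).
Total Category OX: (two 7.6 oz packs = 431.68 g) + (three 4.1 oz packs = 349.32 g) = 781 g.
781 g ≤ 1 kg (rail limit, Category OX) — within limit.
Category CR quantity: two 227.5 L containers = 455 L.
455 L is within the rail limit of 500 L for Category CR.
Category OX and Category CR may not share an outer package.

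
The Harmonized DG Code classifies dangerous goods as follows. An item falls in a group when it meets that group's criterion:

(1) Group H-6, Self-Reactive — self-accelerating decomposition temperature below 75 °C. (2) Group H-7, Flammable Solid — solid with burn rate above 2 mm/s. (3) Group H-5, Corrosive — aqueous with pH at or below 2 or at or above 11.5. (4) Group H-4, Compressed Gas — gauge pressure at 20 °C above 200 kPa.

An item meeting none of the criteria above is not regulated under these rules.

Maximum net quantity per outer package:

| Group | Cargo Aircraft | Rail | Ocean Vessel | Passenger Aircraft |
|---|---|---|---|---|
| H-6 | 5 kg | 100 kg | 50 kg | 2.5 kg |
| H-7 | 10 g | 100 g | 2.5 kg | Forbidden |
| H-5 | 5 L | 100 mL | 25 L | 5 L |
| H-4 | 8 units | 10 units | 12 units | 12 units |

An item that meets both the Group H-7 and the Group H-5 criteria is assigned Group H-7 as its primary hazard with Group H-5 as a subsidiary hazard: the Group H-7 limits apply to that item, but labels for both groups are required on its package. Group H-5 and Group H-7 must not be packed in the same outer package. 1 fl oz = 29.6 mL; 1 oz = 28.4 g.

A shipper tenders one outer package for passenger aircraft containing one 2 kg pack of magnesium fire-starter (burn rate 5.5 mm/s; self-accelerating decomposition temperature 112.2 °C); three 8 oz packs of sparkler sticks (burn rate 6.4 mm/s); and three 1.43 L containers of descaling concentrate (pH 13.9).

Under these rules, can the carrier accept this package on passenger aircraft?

No

With burn rate 5.5 mm/s (> 2 mm/s), the magnesium fire-starter falls in Group H-7.
Burn rate 6.4 mm/s meets the Group H-7 criterion (Flammable Solid), so the sparkler sticks are Group H-7.
The descaling concentrate has pH 13.9, which is ≥ 11.5, so it is Group H-5 (Corrosive).
Group H-5 quantity: three 1.43 L containers = 4.29 L.
4.29 L ≤ 5 L (passenger aircraft limit, Group H-5) — within limit.
Group H-7 net quantity: 2 kg + (three 8 oz packs = 681.6 g) = 2681.6 g.
By passenger aircraft, Group H-7 is Forbidden regardless of quantity.
Group H-5 and Group H-7 may not share an outer package.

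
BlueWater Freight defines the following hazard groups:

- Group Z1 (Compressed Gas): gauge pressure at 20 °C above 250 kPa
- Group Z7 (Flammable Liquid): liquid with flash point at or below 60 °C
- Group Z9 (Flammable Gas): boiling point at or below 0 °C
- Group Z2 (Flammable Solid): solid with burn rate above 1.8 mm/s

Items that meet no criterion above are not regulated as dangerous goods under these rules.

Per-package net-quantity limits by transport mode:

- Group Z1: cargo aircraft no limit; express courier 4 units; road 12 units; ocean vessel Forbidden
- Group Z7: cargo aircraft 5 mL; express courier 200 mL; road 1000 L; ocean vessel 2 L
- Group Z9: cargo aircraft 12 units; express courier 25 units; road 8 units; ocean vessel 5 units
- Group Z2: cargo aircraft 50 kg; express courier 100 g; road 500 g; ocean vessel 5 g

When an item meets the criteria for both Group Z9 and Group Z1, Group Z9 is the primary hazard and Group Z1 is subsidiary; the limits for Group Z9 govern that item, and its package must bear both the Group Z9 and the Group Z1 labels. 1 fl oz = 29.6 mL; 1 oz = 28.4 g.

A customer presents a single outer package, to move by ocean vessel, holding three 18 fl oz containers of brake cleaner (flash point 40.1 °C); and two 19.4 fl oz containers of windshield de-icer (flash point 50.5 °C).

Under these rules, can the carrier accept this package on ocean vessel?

Flash point 40.1 °C meets the Group Z7 criterion (Flammable Liquid), so the brake cleaner is Group Z7.
The windshield de-icer has flash point 50.5 °C, which is ≤ 60 °C, so it is Group Z7 (Flammable Liquid).
Total Group Z7: (three 18 fl oz containers = 1598.4 mL) + (two 19.4 fl oz containers = 1148.48 mL) = 2746.88 mL.
That exceeds the Group Z7 ocean vessel limit of 2 L.

No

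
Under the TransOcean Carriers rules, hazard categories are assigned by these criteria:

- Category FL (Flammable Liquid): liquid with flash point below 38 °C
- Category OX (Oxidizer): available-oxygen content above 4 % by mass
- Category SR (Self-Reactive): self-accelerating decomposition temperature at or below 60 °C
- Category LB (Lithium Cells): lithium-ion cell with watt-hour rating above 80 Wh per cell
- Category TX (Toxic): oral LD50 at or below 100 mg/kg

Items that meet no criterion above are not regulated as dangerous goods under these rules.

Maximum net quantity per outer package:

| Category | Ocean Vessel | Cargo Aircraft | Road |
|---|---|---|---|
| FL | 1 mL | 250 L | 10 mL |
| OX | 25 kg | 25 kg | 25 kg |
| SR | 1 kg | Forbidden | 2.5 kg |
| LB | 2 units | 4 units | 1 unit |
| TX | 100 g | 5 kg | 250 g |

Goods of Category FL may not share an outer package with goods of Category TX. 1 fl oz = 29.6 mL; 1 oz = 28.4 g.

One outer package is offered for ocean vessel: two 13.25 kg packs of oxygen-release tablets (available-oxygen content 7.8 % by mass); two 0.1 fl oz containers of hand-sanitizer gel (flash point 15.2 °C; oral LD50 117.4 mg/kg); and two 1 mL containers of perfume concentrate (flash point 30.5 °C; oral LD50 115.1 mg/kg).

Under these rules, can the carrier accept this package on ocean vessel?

Available-oxygen content 7.8 % by mass meets the Category OX criterion (Oxidizer), so the oxygen-release tablets are Category OX.
The hand-sanitizer gel has flash point 15.2 °C, which is < 38 °C, so it is Category FL (Flammable Liquid).
The perfume concentrate has flash point 30.5 °C, which is < 38 °C, so it is Category FL (Flammable Liquid).
Category OX quantity: two 13.25 kg packs = 26.5 kg.
That exceeds the Category OX ocean vessel limit of 25 kg.
Total Category FL: (two 0.1 fl oz containers = 5.92 mL) + (two 1 mL containers = 2 mL) = 7.92 mL.
7.92 mL > 1 mL (ocean vessel limit, Category FL) — over the limit.
The segregation rule (Category FL with Category TX) does not apply to Category OX with Category FL.

No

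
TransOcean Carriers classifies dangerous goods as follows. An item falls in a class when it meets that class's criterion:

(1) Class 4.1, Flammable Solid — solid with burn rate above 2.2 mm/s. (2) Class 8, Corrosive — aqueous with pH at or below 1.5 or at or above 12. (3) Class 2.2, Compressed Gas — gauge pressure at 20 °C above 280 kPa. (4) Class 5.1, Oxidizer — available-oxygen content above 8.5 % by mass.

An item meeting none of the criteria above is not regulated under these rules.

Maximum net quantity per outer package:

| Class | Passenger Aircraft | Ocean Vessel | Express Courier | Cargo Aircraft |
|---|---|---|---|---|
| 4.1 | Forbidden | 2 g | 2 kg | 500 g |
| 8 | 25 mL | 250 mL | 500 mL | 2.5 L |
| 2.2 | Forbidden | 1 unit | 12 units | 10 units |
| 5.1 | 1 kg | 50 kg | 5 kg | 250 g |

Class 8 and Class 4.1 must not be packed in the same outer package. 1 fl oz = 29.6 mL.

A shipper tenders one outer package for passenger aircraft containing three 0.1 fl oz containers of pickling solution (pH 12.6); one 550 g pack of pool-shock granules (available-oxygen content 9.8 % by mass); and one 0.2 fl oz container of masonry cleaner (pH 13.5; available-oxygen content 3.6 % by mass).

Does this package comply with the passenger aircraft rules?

Yes

With pH 12.6 (≥ 12), the pickling solution falls in Class 8.
With available-oxygen content 9.8 % by mass (> 8.5 % by mass), the pool-shock granules fall in Class 5.1.
With pH 13.5 (≥ 12), the masonry cleaner falls in Class 8.
Total Class 8: (three 0.1 fl oz containers = 8.88 mL) + (one 0.2 fl oz container = 5.92 mL) = 14.8 mL.
14.8 mL ≤ 25 mL (passenger aircraft limit, Class 8) — within limit.
Class 5.1 quantity: 550 g.
That is within the Class 5.1 passenger aircraft limit of 1 kg.
The segregation rule (Class 8 with Class 4.1) does not apply to Class 8 with Class 5.1.
Every hazard class is within its passenger aircraft limit and no segregation rule is violated.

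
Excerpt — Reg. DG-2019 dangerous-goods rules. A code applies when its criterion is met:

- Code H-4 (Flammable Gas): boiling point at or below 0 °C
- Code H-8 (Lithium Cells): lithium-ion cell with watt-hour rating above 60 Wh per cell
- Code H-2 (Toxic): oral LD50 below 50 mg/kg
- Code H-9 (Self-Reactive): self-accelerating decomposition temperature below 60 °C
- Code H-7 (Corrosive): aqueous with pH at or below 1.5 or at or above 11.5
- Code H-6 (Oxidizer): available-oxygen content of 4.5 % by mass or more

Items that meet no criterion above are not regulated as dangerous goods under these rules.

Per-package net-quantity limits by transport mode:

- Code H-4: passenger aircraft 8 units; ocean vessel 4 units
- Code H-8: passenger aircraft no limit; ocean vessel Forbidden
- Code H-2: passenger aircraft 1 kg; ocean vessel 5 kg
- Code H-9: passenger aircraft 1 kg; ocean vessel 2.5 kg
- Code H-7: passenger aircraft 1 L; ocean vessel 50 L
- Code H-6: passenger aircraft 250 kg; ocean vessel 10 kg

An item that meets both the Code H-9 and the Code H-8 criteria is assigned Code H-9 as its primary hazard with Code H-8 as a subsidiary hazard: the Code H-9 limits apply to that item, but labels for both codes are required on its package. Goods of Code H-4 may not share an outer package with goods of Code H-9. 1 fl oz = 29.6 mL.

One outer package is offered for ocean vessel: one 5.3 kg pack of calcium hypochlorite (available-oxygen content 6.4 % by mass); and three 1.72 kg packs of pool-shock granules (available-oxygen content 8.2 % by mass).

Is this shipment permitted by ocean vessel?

No

The calcium hypochlorite has available-oxygen content 6.4 % by mass, which is ≥ 4.5 % by mass, so it is Code H-6 (Oxidizer).
The pool-shock granules have available-oxygen content 8.2 % by mass, which is ≥ 4.5 % by mass, so they are Code H-6 (Oxidizer).
Code H-6 net quantity: 5.3 kg + (three 1.72 kg packs = 5.16 kg) = 10.46 kg.
10.46 kg > 10 kg (ocean vessel limit, Code H-6) — over the limit.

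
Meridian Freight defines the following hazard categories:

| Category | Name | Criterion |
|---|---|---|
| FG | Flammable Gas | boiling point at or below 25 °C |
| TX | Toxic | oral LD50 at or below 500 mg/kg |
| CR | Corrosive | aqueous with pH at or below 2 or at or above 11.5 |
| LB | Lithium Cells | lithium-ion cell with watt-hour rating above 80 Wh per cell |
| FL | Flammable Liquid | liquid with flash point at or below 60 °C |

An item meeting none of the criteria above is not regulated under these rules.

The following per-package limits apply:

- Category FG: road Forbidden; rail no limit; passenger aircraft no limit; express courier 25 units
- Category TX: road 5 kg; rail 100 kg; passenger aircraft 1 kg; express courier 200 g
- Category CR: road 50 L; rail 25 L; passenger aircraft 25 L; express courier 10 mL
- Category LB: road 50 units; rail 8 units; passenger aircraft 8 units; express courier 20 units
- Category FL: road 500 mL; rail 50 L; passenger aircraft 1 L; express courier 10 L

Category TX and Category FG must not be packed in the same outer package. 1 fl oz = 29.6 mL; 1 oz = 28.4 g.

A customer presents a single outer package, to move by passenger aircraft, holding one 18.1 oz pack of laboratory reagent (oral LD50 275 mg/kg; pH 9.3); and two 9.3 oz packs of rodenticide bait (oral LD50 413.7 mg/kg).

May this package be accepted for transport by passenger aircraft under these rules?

No

With oral LD50 275 mg/kg (≤ 500 mg/kg), the laboratory reagent falls in Category TX.
Oral LD50 413.7 mg/kg meets the Category TX criterion (Toxic), so the rodenticide bait is Category TX.
Total Category TX: (one 18.1 oz pack = 514.04 g) + (two 9.3 oz packs = 528.24 g) = 1042.28 g.
That exceeds the Category TX passenger aircraft limit of 1 kg.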